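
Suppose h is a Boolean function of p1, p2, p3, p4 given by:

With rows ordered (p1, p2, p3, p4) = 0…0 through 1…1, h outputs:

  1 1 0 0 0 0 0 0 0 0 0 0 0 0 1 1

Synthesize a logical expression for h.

The 1-rows are (0,0,0,0), (0,0,0,1), (1,1,1,0), (1,1,1,1). Each contributes one minterm — ¬p1·¬p2·¬p3·¬p4; ¬p1·¬p2·¬p3·p4; p1·p2·p3·¬p4; p1·p2·p3·p4 — and their disjunction is a sum-of-products form of h.

h(p1, p2, p3, p4) = (((((¬p1 ∧ ¬p2) ∧ ¬p3) ∧ ¬p4) ∨ (((¬p1 ∧ ¬p2) ∧ ¬p3) ∧ p4)) ∨ (((p1 ∧ p2) ∧ p3) ∧ ¬p4)) ∨ (((p1 ∧ p2) ∧ p3) ∧ p4)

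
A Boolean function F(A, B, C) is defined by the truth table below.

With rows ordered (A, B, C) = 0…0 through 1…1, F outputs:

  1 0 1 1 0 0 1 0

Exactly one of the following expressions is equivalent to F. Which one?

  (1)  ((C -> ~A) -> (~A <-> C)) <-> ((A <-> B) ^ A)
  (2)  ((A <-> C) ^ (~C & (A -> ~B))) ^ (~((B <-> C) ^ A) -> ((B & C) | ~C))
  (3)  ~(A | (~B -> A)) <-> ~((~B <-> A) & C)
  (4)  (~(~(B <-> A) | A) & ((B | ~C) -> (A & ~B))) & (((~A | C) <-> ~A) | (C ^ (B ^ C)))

2

(1) disagrees with F on (0,0,0) (formula → 0, table → 1); rule it out.
(3) disagrees with F on (0,0,1) (formula → 1, table → 0); rule it out.
(4) disagrees with F on (0,0,0) (formula → 0, table → 1); rule it out.
That leaves (2). Evaluating it on every row reproduces the table of F exactly.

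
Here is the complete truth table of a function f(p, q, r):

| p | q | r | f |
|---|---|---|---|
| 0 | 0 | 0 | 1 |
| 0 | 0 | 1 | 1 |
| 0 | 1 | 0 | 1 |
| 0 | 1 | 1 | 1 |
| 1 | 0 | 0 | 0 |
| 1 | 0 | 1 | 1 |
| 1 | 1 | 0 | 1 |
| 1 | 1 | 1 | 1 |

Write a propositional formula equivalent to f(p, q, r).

f(p, q, r) = ((p · q') · r')'

Only row (1,0,0) gives 0. So f is 1 everywhere except there — the complement of the minterm p·¬q·¬r.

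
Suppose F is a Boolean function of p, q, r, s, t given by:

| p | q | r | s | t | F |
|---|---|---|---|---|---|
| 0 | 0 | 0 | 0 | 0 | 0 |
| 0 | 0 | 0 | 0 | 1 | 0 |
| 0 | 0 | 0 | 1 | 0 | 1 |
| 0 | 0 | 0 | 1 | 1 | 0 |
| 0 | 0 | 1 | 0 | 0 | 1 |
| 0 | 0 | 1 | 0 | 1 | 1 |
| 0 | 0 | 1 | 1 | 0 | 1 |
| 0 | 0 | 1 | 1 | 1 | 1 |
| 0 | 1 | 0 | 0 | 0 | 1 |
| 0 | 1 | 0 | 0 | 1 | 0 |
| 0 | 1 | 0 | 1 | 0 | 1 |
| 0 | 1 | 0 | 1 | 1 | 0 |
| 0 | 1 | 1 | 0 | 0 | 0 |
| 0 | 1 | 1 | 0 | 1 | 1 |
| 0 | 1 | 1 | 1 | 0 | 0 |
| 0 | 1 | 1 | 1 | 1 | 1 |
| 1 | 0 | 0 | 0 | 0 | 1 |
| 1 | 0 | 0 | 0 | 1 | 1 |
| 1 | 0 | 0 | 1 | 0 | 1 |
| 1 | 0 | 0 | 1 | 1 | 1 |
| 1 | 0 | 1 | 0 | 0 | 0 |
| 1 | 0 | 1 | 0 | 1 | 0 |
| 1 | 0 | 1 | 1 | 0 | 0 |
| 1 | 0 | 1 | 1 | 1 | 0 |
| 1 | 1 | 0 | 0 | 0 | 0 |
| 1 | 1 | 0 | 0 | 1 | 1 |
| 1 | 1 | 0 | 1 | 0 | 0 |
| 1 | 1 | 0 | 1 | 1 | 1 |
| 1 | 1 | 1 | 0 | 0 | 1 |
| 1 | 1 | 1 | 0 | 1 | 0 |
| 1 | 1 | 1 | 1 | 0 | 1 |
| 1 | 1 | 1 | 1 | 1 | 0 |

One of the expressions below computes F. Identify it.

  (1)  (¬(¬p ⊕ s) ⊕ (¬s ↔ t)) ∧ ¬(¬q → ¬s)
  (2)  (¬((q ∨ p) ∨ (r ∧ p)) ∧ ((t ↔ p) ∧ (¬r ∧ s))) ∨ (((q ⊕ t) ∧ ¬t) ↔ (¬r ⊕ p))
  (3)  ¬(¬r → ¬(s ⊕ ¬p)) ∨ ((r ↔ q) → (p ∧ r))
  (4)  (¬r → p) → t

(1) fails at (0,0,0,1,0): the formula yields 0, F is 1.
(3) fails at (0,0,0,0,0): the formula yields 1, F is 0.
(4) fails at (0,0,0,0,0): the formula yields 1, F is 0.
Only (2) survives; checking it on all 32 rows confirms it matches F.

2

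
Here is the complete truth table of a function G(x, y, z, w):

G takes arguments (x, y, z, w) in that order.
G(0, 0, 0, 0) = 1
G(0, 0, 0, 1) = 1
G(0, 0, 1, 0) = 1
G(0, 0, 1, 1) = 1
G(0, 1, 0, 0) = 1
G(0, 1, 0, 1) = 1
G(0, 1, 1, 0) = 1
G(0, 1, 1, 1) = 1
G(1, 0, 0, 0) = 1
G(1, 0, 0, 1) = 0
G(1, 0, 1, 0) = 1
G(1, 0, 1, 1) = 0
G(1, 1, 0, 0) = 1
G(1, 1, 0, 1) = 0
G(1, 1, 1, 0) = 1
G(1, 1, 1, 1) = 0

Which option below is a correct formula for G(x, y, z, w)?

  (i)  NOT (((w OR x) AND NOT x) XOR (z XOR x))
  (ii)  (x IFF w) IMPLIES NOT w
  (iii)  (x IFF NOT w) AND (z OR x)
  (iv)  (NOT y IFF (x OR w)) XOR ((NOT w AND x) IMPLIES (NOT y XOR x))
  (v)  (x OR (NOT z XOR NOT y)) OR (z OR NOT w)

(i) fails at (0,0,0,1): the formula yields 0, G is 1.
(iii) fails at (0,0,0,0): the formula yields 0, G is 1.
(iv) fails at (0,0,0,1): the formula yields 0, G is 1.
(v) fails at (0,0,0,1): the formula yields 0, G is 1.
(ii) is the remaining candidate, and it agrees with G on all 16 inputs.

ii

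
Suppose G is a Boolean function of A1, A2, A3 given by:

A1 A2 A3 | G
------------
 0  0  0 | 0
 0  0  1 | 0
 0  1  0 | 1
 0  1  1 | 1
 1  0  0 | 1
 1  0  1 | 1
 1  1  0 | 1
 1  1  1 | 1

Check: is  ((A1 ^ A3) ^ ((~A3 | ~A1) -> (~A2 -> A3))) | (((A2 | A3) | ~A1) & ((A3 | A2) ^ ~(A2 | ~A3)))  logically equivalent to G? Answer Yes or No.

Yes

Check the formula against G row by row:
  A1=0, A2=0, A3=0: formula gives 0, G = 0 ✓
  A1=0, A2=0, A3=1: formula gives 0, G = 0 ✓
  A1=0, A2=1, A3=0: formula gives 1, G = 1 ✓
  A1=0, A2=1, A3=1: formula gives 1, G = 1 ✓
  A1=1, A2=0, A3=0: formula gives 1, G = 1 ✓
  …and likewise for the remaining 3 rows.
Every row agrees, so the formula is equivalent.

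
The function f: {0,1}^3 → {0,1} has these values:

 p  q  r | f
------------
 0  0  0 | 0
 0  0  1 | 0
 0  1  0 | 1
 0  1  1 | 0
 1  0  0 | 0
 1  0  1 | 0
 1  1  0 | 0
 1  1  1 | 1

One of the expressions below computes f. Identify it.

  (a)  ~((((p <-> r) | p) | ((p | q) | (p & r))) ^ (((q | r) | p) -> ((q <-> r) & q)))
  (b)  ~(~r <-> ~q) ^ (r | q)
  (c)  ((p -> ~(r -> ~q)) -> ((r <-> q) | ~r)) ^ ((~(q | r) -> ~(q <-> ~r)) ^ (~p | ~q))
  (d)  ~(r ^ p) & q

(a) disagrees with f on (0,0,0) (formula → 1, table → 0); rule it out.
(b) disagrees with f on (0,1,0) (formula → 0, table → 1); rule it out.
(c) disagrees with f on (0,0,0) (formula → 1, table → 0); rule it out.
Only (d) survives; checking it on all 8 rows confirms it matches f.

d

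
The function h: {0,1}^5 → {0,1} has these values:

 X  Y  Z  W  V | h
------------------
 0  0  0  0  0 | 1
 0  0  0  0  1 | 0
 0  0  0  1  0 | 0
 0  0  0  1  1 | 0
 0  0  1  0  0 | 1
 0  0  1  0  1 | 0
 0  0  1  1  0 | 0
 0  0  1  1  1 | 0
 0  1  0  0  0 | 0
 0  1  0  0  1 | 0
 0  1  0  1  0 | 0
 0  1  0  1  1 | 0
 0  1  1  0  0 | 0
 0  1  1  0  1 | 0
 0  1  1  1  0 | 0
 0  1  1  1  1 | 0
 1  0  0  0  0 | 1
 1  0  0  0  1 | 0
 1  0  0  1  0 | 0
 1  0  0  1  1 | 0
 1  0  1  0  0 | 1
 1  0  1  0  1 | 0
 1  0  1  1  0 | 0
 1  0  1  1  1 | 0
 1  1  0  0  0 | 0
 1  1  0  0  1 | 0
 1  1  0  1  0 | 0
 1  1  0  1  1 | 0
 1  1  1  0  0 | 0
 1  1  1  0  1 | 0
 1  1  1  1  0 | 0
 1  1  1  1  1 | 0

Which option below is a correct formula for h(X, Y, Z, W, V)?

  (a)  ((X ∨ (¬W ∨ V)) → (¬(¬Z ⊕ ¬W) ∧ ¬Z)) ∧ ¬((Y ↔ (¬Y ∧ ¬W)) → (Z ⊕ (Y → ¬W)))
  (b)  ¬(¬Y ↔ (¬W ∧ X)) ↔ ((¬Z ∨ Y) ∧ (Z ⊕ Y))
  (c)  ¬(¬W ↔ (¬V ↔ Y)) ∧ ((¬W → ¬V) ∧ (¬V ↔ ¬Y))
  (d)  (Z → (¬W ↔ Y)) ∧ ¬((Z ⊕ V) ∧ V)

c

(a): at (0,0,0,0,0) it gives 0, but h = 1 — eliminated.
(b): at (0,0,0,0,0) it gives 0, but h = 1 — eliminated.
(d): at (0,0,0,1,0) it gives 1, but h = 0 — eliminated.
That leaves (c). Evaluating it on every row reproduces the table of h exactly.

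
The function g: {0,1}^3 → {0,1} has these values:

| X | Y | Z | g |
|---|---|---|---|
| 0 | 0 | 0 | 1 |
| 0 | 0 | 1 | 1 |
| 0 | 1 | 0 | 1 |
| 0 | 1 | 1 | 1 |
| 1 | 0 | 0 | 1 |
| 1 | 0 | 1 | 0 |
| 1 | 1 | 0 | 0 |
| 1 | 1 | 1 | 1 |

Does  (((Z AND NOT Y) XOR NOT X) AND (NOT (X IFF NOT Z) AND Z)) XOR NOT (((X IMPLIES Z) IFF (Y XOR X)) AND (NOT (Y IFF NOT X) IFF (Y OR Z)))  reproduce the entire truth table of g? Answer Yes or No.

Yes

Evaluate (((Z AND NOT Y) XOR NOT X) AND (NOT (X IFF NOT Z) AND Z)) XOR NOT (((X IMPLIES Z) IFF (Y XOR X)) AND (NOT (Y IFF NOT X) IFF (Y OR Z))) on each row and compare to g:
  X=0, Y=0, Z=0: formula gives 1, g = 1 ✓
  X=0, Y=0, Z=1: formula gives 1, g = 1 ✓
  X=0, Y=1, Z=0: formula gives 1, g = 1 ✓
  X=0, Y=1, Z=1: formula gives 1, g = 1 ✓
  X=1, Y=0, Z=0: formula gives 1, g = 1 ✓
  … (the remaining 3 rows also agree.)
Every row agrees, so the formula is equivalent.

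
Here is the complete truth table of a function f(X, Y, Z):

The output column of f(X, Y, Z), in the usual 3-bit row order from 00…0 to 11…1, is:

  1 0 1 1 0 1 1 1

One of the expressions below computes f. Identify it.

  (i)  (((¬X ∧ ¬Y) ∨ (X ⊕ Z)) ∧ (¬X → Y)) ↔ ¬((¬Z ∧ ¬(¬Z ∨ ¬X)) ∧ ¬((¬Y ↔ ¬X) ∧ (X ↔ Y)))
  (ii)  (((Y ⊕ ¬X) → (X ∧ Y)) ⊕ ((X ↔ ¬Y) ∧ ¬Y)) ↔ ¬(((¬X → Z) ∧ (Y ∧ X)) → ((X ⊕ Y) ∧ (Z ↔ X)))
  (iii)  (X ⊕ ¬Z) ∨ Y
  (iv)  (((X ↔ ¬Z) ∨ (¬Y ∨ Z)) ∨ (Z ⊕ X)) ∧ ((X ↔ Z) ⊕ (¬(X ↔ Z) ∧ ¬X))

(i) fails at (0,0,0): the formula yields 0, f is 1.
(ii) fails at (0,0,1): the formula yields 1, f is 0.
(iv) fails at (0,0,1): the formula yields 1, f is 0.
That leaves (iii). Evaluating it on every row reproduces the table of f exactly.

iii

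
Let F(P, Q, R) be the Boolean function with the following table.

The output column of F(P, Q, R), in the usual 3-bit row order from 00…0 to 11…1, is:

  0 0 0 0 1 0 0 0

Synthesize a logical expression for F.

F(P, Q, R) = (P ∧ ¬Q) ∧ ¬R

F is 1 on exactly one input, (1,0,0), whose minterm is P·¬Q·¬R. So F is just that conjunction.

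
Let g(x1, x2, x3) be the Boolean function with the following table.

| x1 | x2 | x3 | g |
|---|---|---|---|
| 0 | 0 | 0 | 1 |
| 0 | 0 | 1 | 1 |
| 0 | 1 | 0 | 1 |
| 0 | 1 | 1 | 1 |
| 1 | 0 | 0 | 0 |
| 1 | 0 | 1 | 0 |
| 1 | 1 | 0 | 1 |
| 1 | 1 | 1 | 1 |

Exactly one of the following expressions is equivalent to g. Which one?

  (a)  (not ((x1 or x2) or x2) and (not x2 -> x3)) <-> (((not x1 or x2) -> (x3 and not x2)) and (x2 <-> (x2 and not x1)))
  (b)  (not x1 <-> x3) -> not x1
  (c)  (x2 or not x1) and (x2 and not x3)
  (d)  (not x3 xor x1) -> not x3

(b) disagrees with g on (1,0,1) (formula → 1, table → 0); rule it out.
(c) disagrees with g on (0,0,0) (formula → 0, table → 1); rule it out.
(d) disagrees with g on (1,0,0) (formula → 1, table → 0); rule it out.
(a) is the remaining candidate, and it agrees with g on all 8 inputs.

a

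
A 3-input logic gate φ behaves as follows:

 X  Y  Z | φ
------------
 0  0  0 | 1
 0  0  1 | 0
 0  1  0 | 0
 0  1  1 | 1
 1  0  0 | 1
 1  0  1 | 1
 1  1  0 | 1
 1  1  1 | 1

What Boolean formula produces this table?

φ(X, Y, Z) = not (((not X and not Y) and Z) or ((not X and Y) and not Z))

The 0-rows are (0,0,1), (0,1,0). Take each as a conjunction (¬X·¬Y·Z, ¬X·Y·¬Z), form their disjunction, and complement — that gives a formula that is 1 everywhere φ is.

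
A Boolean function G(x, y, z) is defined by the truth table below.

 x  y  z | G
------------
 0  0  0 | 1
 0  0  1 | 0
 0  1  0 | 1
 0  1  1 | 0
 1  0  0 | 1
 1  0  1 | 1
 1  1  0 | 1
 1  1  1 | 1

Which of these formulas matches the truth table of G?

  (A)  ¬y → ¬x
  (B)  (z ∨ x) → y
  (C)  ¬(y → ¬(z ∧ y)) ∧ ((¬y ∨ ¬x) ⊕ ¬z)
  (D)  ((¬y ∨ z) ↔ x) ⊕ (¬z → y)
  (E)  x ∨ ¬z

E

(A) disagrees with G on (0,0,1) (formula → 1, table → 0); rule it out.
(B) disagrees with G on (0,1,1) (formula → 1, table → 0); rule it out.
(C) disagrees with G on (0,0,0) (formula → 0, table → 1); rule it out.
(D) disagrees with G on (0,0,0) (formula → 0, table → 1); rule it out.
Only (E) survives; checking it on all 8 rows confirms it matches G.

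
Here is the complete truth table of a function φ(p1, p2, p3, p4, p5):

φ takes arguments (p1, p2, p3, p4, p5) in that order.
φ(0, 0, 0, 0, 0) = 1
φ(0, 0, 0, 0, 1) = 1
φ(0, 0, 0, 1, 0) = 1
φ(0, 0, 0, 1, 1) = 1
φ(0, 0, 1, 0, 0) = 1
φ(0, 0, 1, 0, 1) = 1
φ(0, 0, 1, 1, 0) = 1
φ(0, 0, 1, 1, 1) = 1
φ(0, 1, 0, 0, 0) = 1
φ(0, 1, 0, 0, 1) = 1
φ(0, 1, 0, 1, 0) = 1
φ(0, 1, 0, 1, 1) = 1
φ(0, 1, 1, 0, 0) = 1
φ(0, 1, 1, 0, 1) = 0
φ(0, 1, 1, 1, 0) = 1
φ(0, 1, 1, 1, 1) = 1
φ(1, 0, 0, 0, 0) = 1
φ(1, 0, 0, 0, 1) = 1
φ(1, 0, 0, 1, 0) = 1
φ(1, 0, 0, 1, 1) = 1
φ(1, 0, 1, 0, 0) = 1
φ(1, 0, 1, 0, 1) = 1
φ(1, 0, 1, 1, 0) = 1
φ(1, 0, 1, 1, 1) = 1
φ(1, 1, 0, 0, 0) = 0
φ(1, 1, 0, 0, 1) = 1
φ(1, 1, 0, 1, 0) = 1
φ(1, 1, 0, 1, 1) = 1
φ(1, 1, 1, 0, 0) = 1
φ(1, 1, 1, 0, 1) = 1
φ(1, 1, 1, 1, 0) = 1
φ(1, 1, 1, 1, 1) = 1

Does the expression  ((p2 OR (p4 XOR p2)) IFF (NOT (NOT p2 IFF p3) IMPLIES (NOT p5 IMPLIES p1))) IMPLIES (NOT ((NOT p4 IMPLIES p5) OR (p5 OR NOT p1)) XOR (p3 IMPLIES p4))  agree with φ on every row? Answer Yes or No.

No

Test each input against both φ and the formula:
  p1=0, p2=0, p3=0, p4=0, p5=0: formula gives 1, φ = 1 ✓
  p1=0, p2=0, p3=0, p4=0, p5=1: formula gives 1, φ = 1 ✓
  p1=0, p2=0, p3=0, p4=1, p5=0: formula gives 1, φ = 1 ✓
  p1=0, p2=0, p3=0, p4=1, p5=1: formula gives 1, φ = 1 ✓
  …
  p1=1, p2=1, p3=1, p4=0, p5=1: formula gives 0, but φ = 1 ✗
A single disagreement suffices: at (1,1,1,0,1) they differ, so the formula does not compute φ.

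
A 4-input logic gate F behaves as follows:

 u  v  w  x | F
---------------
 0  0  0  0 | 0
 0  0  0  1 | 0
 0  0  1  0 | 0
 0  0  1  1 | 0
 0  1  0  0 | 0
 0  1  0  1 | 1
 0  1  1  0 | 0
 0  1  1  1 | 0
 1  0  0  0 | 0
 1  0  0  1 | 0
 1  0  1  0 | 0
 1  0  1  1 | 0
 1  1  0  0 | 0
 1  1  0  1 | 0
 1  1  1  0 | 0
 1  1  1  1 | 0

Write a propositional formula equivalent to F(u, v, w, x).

Only row (0,1,0,1) gives 1. That row's minterm ¬u·v·¬w·x is F directly.

F(u, v, w, x) = ((u' · v) · w') · x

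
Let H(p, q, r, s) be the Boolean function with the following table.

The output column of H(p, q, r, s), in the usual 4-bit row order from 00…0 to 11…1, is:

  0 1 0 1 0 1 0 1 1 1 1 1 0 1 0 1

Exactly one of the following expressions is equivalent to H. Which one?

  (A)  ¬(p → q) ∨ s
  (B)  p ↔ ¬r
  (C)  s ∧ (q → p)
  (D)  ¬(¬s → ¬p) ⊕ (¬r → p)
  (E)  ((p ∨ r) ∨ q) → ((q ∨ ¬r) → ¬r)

(B) disagrees with H on (0,0,0,1) (formula → 0, table → 1); rule it out.
(C) disagrees with H on (0,1,0,1) (formula → 0, table → 1); rule it out.
(D) disagrees with H on (0,0,0,1) (formula → 0, table → 1); rule it out.
(E) disagrees with H on (0,0,0,0) (formula → 1, table → 0); rule it out.
Only (A) survives; checking it on all 16 rows confirms it matches H.

A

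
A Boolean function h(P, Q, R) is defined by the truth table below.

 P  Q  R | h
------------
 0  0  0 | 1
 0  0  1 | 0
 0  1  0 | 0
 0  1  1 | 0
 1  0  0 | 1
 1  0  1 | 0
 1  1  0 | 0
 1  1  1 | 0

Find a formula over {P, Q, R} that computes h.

Collect the rows where h=1 — (0,0,0), (1,0,0) — and write one minterm per row: ¬P·¬Q·¬R, P·¬Q·¬R. Their union (logical OR) reproduces the table exactly.

h(P, Q, R) = ((NOT P AND NOT Q) AND NOT R) OR ((P AND NOT Q) AND NOT R)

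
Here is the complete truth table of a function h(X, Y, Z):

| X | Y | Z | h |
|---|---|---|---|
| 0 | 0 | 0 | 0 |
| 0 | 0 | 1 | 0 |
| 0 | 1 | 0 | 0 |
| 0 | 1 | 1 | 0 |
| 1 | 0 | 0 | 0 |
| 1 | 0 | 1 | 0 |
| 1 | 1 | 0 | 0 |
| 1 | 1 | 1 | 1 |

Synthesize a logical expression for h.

h(X, Y, Z) = (X AND Y) AND Z

h is 1 on exactly one input, (1,1,1), whose minterm is X·Y·Z. So h is just that conjunction.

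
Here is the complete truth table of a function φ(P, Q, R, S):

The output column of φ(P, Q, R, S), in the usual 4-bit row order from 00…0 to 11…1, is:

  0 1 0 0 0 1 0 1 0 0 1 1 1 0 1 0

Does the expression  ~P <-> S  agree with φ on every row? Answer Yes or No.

No

Evaluate ~P <-> S on each row and compare to φ:
  P=0, Q=0, R=0, S=0: formula gives 0, φ = 0 ✓
  P=0, Q=0, R=0, S=1: formula gives 1, φ = 1 ✓
  P=0, Q=0, R=1, S=0: formula gives 0, φ = 0 ✓
  P=0, Q=0, R=1, S=1: formula gives 1, but φ = 0 ✗
Row (0,0,1,1) is a counterexample, so the formula is not equivalent to φ.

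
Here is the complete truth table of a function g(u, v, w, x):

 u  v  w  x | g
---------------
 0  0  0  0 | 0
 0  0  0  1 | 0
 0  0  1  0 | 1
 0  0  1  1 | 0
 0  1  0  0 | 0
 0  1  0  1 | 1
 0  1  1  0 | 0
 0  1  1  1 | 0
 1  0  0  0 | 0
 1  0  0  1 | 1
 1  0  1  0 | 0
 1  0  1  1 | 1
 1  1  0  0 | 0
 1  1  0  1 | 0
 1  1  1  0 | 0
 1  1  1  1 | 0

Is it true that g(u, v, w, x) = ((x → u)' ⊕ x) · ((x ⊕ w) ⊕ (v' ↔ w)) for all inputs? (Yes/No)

Evaluate ((x → u)' ⊕ x) · ((x ⊕ w) ⊕ (v' ↔ w)) on each row and compare to g:
  u=0, v=0, w=0, x=0: formula gives 0, g = 0 ✓
  u=0, v=0, w=0, x=1: formula gives 0, g = 0 ✓
  u=0, v=0, w=1, x=0: formula gives 0, but g = 1 ✗
Row (0,0,1,0) is a counterexample, so the formula is not equivalent to g.

No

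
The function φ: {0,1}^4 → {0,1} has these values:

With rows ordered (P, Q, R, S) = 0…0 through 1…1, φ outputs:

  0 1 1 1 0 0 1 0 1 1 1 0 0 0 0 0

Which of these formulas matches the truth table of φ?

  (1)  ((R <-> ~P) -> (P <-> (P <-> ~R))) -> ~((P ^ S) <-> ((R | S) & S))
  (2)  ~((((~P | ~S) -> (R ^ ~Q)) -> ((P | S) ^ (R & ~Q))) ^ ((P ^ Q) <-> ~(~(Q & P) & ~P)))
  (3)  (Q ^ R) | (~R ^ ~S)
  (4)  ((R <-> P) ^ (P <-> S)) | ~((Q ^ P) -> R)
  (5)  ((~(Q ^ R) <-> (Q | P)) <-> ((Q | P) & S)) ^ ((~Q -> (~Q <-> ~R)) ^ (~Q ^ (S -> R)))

(1): at (0,0,0,1) it gives 0, but φ = 1 — eliminated.
(3): at (0,1,0,0) it gives 1, but φ = 0 — eliminated.
(4): at (0,0,1,1) it gives 0, but φ = 1 — eliminated.
(5): at (0,0,1,0) it gives 0, but φ = 1 — eliminated.
That leaves (2). Evaluating it on every row reproduces the table of φ exactly.

2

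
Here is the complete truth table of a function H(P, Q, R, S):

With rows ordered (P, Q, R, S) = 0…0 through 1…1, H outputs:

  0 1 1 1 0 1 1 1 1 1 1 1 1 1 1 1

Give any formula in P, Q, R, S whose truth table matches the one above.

H(P, Q, R, S) = ¬((((¬P ∧ ¬Q) ∧ ¬R) ∧ ¬S) ∨ (((¬P ∧ Q) ∧ ¬R) ∧ ¬S))

H is 0 on only 2 rows — (0,0,0,0), (0,1,0,0). Writing each as a minterm (¬P·¬Q·¬R·¬S, ¬P·Q·¬R·¬S) and OR-ing them characterizes exactly where H=0, so H is the negation of that disjunction.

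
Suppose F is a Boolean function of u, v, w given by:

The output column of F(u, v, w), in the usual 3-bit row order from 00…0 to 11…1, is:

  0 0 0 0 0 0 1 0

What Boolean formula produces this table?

F(u, v, w) = (u AND v) AND NOT w

Only row (1,1,0) gives 1. That row's minterm u·v·¬w is F directly.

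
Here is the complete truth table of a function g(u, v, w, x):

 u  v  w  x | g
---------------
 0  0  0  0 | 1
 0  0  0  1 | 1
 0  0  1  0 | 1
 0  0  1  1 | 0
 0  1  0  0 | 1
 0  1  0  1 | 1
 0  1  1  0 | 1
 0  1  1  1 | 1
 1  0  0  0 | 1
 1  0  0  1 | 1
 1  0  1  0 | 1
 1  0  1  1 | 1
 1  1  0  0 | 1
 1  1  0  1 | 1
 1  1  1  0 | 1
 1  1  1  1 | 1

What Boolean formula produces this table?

Only row (0,0,1,1) gives 0. So g is 1 everywhere except there — the complement of the minterm ¬u·¬v·w·x.

g(u, v, w, x) = (((u' · v') · w) · x)'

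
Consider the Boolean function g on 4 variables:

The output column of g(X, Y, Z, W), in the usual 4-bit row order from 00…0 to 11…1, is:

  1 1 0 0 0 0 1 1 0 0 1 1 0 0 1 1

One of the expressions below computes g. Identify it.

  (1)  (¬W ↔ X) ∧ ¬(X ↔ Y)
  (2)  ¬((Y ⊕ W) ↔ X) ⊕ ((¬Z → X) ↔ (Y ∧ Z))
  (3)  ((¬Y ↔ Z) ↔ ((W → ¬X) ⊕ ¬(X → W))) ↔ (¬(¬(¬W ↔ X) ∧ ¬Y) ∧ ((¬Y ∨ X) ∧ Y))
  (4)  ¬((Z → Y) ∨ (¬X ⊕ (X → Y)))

(1) disagrees with g on (0,0,0,0) (formula → 0, table → 1); rule it out.
(2) disagrees with g on (0,0,0,1) (formula → 0, table → 1); rule it out.
(4) disagrees with g on (0,0,0,0) (formula → 0, table → 1); rule it out.
(3) is the remaining candidate, and it agrees with g on all 16 inputs.

3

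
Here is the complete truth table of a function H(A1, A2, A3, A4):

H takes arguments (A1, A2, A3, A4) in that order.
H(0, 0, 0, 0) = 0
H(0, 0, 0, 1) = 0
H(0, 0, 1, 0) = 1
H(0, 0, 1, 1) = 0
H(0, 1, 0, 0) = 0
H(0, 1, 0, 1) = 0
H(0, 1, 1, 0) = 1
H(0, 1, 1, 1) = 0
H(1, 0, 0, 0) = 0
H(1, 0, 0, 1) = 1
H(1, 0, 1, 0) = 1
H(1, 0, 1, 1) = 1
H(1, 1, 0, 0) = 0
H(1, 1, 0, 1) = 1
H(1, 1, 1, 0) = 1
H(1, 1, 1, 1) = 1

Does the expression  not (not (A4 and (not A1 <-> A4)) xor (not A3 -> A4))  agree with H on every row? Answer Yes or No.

Test each input against both H and the formula:
  A1=0, A2=0, A3=0, A4=0: formula gives 0, H = 0 ✓
  A1=0, A2=0, A3=0, A4=1: formula gives 0, H = 0 ✓
  A1=0, A2=0, A3=1, A4=0: formula gives 1, H = 1 ✓
  A1=0, A2=0, A3=1, A4=1: formula gives 0, H = 0 ✓
  … (the remaining 12 rows also agree.)
Every row agrees, so the formula is equivalent.

Yes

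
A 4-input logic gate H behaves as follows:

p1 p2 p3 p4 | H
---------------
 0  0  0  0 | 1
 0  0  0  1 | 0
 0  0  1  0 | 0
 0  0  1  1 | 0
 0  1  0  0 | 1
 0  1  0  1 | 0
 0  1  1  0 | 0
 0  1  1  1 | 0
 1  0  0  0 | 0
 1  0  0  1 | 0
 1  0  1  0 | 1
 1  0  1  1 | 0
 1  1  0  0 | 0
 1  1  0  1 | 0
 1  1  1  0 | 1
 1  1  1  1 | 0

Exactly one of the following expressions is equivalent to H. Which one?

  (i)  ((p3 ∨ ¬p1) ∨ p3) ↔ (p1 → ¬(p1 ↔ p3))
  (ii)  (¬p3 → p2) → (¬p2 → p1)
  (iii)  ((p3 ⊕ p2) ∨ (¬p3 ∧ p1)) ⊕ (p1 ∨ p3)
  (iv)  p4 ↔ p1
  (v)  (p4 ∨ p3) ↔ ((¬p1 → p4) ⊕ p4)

v

(i) fails at (0,0,0,1): the formula yields 1, H is 0.
(ii) fails at (0,0,0,1): the formula yields 1, H is 0.
(iii) fails at (0,0,0,0): the formula yields 0, H is 1.
(iv) fails at (0,0,1,0): the formula yields 1, H is 0.
Only (v) survives; checking it on all 16 rows confirms it matches H.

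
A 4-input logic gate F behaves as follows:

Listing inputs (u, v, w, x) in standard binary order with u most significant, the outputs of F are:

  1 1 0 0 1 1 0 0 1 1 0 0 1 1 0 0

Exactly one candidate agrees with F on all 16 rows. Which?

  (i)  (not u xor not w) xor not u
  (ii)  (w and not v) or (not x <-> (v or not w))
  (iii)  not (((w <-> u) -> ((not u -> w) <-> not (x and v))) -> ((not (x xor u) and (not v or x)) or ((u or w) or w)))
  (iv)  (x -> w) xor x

(ii): at (0,0,0,1) it gives 0, but F = 1 — eliminated.
(iii): at (0,0,0,0) it gives 0, but F = 1 — eliminated.
(iv): at (0,0,1,0) it gives 1, but F = 0 — eliminated.
That leaves (i). Evaluating it on every row reproduces the table of F exactly.

i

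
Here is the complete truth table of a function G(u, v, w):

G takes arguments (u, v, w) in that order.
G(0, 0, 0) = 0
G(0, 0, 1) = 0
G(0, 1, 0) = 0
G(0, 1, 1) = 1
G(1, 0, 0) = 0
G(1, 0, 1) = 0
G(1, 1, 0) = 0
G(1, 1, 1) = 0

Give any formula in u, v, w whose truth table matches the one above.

G is 1 on exactly one input, (0,1,1), whose minterm is ¬u·v·w. So G is just that conjunction.

G(u, v, w) = (u' · v) · w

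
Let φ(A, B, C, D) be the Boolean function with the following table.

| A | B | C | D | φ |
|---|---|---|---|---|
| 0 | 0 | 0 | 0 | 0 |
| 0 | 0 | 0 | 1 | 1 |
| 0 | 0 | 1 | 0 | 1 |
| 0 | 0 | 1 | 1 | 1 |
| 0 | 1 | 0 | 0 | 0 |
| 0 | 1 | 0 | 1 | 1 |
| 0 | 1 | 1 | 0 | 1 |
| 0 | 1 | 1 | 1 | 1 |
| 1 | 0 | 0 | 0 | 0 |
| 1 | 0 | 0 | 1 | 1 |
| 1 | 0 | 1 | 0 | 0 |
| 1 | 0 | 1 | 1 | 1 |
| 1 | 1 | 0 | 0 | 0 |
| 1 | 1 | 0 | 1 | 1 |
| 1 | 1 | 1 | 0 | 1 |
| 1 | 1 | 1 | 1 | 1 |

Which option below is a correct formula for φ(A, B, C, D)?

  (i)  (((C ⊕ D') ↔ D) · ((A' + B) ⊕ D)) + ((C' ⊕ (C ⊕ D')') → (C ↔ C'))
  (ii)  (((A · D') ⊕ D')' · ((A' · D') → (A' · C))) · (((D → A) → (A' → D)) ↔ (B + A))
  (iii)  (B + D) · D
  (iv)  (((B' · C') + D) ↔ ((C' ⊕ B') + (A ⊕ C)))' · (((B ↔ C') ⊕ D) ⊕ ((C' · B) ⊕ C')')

(ii) fails at (0,0,0,1): the formula yields 0, φ is 1.
(iii) fails at (0,0,1,0): the formula yields 0, φ is 1.
(iv) fails at (0,0,1,0): the formula yields 0, φ is 1.
(i) is the remaining candidate, and it agrees with φ on all 16 inputs.

i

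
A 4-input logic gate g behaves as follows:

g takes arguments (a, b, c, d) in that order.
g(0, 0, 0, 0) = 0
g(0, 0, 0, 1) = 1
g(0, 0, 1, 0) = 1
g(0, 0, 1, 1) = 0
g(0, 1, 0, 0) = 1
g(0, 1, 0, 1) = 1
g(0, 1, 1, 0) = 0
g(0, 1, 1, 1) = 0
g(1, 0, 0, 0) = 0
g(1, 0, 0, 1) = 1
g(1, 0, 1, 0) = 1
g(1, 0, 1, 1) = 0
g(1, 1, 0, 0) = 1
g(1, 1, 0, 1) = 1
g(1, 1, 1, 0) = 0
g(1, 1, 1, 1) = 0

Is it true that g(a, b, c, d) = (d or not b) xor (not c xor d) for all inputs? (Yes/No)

Check the formula against g row by row:
  a=0, b=0, c=0, d=0: formula gives 0, g = 0 ✓
  a=0, b=0, c=0, d=1: formula gives 1, g = 1 ✓
  a=0, b=0, c=1, d=0: formula gives 1, g = 1 ✓
  a=0, b=0, c=1, d=1: formula gives 0, g = 0 ✓
  …and likewise for the remaining 12 rows.
Every row agrees, so the formula is equivalent.

Yes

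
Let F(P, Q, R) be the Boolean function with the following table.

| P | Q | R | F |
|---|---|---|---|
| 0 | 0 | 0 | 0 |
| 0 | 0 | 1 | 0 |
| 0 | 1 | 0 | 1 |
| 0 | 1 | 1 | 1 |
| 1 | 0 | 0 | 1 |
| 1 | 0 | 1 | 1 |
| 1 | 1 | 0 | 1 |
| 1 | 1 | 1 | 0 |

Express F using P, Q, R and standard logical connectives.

The 0-rows are (0,0,0), (0,0,1), (1,1,1). Take each as a conjunction (¬P·¬Q·¬R, ¬P·¬Q·R, P·Q·R), form their disjunction, and complement — that gives a formula that is 1 everywhere F is.

F(P, Q, R) = NOT ((((NOT P AND NOT Q) AND NOT R) OR ((NOT P AND NOT Q) AND R)) OR ((P AND Q) AND R))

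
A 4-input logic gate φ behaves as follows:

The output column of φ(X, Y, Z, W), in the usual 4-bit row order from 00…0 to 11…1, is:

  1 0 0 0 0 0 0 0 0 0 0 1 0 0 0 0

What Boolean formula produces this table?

φ(X, Y, Z, W) = (((X' · Y') · Z') · W') + (((X · Y') · Z) · W)

Collect the rows where φ=1 — (0,0,0,0), (1,0,1,1) — and write one minterm per row: ¬X·¬Y·¬Z·¬W, X·¬Y·Z·W. Their union (logical OR) reproduces the table exactly.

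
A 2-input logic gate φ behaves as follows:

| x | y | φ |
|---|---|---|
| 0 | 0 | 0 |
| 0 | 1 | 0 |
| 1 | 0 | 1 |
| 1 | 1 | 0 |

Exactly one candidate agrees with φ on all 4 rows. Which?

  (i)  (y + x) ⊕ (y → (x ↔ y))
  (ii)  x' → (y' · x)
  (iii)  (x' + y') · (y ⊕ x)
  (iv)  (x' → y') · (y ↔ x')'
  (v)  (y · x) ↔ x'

(i): at (0,0) it gives 1, but φ = 0 — eliminated.
(ii): at (1,1) it gives 1, but φ = 0 — eliminated.
(iii): at (0,1) it gives 1, but φ = 0 — eliminated.
(iv): at (0,0) it gives 1, but φ = 0 — eliminated.
That leaves (v). Evaluating it on every row reproduces the table of φ exactly.

v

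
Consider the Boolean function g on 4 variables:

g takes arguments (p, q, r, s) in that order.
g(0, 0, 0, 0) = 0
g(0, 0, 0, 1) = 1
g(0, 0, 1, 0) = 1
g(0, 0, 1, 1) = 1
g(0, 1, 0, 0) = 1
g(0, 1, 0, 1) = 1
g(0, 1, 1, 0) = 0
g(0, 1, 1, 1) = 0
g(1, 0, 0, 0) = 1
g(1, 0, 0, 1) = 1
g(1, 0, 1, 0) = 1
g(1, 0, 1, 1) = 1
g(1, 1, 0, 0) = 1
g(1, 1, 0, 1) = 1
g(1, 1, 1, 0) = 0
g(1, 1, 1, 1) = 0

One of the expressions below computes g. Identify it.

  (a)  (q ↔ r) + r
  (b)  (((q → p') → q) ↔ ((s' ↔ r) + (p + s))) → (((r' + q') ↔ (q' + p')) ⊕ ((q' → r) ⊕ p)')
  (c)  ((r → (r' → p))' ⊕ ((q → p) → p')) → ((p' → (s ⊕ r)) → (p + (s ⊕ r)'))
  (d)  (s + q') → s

b

(a) disagrees with g on (0,0,0,0) (formula → 1, table → 0); rule it out.
(c) disagrees with g on (0,0,0,0) (formula → 1, table → 0); rule it out.
(d) disagrees with g on (0,0,1,0) (formula → 0, table → 1); rule it out.
That leaves (b). Evaluating it on every row reproduces the table of g exactly.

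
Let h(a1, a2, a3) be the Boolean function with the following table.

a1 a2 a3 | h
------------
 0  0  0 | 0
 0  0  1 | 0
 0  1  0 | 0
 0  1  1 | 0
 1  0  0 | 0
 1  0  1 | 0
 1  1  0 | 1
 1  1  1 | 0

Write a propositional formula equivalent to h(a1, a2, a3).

h(a1, a2, a3) = (a1 and a2) and not a3

Only row (1,1,0) gives 1. That row's minterm a1·a2·¬a3 is h directly.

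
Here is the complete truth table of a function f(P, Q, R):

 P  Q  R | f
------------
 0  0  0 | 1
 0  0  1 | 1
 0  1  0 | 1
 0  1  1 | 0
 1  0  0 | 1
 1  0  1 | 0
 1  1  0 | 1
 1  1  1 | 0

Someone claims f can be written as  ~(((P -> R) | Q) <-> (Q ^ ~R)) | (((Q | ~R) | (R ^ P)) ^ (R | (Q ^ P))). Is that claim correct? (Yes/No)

No

Test each input against both f and the formula:
  P=0, Q=0, R=0: formula gives 1, f = 1 ✓
  P=0, Q=0, R=1: formula gives 1, f = 1 ✓
  P=0, Q=1, R=0: formula gives 1, f = 1 ✓
  P=0, Q=1, R=1: formula gives 0, f = 0 ✓
  P=1, Q=0, R=0: formula gives 1, f = 1 ✓
  P=1, Q=0, R=1: formula gives 1, but f = 0 ✗
Row (1,0,1) is a counterexample, so the formula is not equivalent to f.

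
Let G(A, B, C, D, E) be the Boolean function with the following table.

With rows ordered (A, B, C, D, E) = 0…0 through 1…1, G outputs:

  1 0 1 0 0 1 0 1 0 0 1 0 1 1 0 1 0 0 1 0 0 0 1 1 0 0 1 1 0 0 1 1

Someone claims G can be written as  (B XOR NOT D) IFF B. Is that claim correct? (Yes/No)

Evaluate (B XOR NOT D) IFF B on each row and compare to G:
  A=0, B=0, C=0, D=0, E=0: formula gives 0, but G = 1 ✗
A single disagreement suffices: at (0,0,0,0,0) they differ, so the formula does not compute G.

No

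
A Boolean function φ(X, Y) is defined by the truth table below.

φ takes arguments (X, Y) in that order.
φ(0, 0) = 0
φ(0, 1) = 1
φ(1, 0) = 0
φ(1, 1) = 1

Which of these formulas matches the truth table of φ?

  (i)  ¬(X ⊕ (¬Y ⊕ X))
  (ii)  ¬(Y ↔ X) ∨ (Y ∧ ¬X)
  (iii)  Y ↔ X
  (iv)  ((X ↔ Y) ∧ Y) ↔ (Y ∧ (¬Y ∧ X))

(ii) fails at (1,0): the formula yields 1, φ is 0.
(iii) fails at (0,0): the formula yields 1, φ is 0.
(iv) fails at (0,0): the formula yields 1, φ is 0.
That leaves (i). Evaluating it on every row reproduces the table of φ exactly.

i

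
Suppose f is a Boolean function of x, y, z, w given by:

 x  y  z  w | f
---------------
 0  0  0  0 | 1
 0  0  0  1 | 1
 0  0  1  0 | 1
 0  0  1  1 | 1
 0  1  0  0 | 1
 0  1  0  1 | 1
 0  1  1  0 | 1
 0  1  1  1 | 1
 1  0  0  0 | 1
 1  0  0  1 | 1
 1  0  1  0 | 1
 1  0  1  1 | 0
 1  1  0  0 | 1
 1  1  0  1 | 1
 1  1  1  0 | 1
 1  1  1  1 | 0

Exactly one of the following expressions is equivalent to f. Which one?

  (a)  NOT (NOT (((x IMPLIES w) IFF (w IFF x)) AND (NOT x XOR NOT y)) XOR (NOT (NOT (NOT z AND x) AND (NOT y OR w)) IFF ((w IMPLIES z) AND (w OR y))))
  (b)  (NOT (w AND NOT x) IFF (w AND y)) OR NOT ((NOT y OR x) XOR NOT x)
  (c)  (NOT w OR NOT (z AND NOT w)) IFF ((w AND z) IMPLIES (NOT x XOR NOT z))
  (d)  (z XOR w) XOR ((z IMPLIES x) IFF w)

c

(a) disagrees with f on (0,0,1,1) (formula → 0, table → 1); rule it out.
(b) disagrees with f on (0,1,0,0) (formula → 0, table → 1); rule it out.
(d) disagrees with f on (0,0,0,0) (formula → 0, table → 1); rule it out.
Only (c) survives; checking it on all 16 rows confirms it matches f.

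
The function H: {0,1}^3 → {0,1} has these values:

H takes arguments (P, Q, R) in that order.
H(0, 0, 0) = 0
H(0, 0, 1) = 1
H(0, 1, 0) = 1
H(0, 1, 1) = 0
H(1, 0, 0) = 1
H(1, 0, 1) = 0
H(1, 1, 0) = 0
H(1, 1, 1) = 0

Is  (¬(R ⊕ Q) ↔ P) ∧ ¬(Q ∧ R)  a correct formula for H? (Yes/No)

Check the formula against H row by row:
  P=0, Q=0, R=0: formula gives 0, H = 0 ✓
  P=0, Q=0, R=1: formula gives 1, H = 1 ✓
  P=0, Q=1, R=0: formula gives 1, H = 1 ✓
  P=0, Q=1, R=1: formula gives 0, H = 0 ✓
  P=1, Q=0, R=0: formula gives 1, H = 1 ✓
  …and likewise for the remaining 3 rows.
Every row agrees, so the formula is equivalent.

Yes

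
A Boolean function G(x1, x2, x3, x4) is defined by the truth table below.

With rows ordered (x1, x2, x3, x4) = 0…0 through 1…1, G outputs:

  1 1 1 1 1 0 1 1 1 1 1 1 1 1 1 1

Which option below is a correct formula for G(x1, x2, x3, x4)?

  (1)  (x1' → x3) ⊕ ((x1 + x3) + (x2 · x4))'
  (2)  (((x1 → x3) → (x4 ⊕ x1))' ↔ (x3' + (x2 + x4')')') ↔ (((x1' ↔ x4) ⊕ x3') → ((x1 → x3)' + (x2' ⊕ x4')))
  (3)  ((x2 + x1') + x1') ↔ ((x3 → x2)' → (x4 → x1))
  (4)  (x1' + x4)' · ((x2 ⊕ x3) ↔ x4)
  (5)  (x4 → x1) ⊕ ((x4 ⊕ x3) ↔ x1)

(2): at (0,1,0,0) it gives 0, but G = 1 — eliminated.
(3): at (0,0,1,1) it gives 0, but G = 1 — eliminated.
(4): at (0,0,0,0) it gives 0, but G = 1 — eliminated.
(5): at (0,0,0,0) it gives 0, but G = 1 — eliminated.
Only (1) survives; checking it on all 16 rows confirms it matches G.

1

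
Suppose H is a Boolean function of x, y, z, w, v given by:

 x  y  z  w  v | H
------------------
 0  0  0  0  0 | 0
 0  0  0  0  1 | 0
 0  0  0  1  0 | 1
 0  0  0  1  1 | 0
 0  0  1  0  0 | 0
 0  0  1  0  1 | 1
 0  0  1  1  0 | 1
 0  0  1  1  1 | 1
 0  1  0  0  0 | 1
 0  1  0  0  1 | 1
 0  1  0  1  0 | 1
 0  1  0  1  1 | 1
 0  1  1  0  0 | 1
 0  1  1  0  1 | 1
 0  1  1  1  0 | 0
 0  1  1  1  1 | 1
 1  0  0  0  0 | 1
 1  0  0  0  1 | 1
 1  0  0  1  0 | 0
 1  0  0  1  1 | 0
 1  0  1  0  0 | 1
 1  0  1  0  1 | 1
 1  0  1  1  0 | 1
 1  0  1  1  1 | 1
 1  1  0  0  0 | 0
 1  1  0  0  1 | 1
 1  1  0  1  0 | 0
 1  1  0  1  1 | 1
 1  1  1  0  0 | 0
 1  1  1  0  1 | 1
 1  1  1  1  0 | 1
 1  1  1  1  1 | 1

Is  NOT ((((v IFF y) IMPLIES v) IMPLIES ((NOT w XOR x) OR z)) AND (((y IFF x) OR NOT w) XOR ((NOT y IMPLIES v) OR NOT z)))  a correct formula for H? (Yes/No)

Check the formula against H row by row:
  x=0, y=0, z=0, w=0, v=0: formula gives 1, but H = 0 ✗
Since they disagree at (0,0,0,0,0), the expression is not a correct formula for H.

No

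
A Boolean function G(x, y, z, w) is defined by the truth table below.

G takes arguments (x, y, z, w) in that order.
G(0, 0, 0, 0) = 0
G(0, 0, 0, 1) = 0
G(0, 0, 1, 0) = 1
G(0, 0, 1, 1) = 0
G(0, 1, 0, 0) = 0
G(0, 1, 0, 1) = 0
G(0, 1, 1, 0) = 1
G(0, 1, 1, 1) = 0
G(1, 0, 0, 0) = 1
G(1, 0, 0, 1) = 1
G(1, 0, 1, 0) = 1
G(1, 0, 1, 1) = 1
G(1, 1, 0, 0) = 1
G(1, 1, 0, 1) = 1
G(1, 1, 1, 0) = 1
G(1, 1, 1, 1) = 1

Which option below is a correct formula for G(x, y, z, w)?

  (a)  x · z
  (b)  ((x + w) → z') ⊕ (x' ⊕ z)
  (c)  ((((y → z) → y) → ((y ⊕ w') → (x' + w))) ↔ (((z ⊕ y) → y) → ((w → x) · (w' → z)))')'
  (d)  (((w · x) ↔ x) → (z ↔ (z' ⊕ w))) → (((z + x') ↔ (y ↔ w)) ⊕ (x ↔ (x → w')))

(a) disagrees with G on (0,0,1,0) (formula → 0, table → 1); rule it out.
(c) disagrees with G on (0,0,1,1) (formula → 1, table → 0); rule it out.
(d) disagrees with G on (0,0,0,0) (formula → 1, table → 0); rule it out.
Only (b) survives; checking it on all 16 rows confirms it matches G.

b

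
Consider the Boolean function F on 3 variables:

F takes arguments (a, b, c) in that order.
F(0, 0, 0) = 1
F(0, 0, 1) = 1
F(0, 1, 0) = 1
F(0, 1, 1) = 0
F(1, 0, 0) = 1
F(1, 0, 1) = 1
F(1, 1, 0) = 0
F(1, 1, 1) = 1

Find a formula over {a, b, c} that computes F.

There are just 2 zero rows: (0,1,1), (1,1,0). Their minterms are ¬a·b·c, a·b·¬c; the OR of those covers precisely the 0-outputs, and negating it yields F.

F(a, b, c) = (((a' · b) · c) + ((a · b) · c'))'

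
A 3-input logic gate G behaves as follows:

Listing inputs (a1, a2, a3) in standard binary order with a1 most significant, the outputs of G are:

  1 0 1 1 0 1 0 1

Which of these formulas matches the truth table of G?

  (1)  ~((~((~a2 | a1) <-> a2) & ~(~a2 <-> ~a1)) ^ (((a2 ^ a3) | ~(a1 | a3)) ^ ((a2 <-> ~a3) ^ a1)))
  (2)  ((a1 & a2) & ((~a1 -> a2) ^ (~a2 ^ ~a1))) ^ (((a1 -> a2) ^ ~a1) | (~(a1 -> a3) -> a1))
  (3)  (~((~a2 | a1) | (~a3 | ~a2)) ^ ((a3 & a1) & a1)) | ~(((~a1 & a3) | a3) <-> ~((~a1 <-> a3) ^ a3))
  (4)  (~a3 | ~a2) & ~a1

3

(1): at (0,0,0) it gives 0, but G = 1 — eliminated.
(2): at (0,0,1) it gives 1, but G = 0 — eliminated.
(4): at (0,0,1) it gives 1, but G = 0 — eliminated.
(3) is the remaining candidate, and it agrees with G on all 8 inputs.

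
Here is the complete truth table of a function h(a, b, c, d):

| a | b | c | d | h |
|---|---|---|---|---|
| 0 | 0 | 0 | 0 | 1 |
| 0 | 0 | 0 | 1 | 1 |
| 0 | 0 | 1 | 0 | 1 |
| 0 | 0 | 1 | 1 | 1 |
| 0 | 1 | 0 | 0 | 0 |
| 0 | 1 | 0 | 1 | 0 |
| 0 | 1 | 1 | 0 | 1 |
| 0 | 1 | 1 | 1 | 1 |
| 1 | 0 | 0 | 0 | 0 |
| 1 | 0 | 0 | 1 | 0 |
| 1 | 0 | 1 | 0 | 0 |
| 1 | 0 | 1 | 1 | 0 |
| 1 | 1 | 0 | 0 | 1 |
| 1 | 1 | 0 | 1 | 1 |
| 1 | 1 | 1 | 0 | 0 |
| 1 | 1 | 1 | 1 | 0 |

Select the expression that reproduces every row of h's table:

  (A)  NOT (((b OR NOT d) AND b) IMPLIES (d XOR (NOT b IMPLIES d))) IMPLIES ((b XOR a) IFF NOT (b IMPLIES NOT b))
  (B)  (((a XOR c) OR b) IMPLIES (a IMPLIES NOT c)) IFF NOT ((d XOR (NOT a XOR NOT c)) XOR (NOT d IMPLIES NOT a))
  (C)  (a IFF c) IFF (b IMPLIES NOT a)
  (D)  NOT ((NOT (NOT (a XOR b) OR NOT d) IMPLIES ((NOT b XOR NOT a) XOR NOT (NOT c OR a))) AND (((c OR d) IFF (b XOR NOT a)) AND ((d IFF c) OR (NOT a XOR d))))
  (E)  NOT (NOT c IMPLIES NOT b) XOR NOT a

E

(A) fails at (0,1,0,0): the formula yields 1, h is 0.
(B) fails at (0,0,0,0): the formula yields 0, h is 1.
(C) fails at (0,0,1,0): the formula yields 0, h is 1.
(D) fails at (0,0,1,0): the formula yields 0, h is 1.
That leaves (E). Evaluating it on every row reproduces the table of h exactly.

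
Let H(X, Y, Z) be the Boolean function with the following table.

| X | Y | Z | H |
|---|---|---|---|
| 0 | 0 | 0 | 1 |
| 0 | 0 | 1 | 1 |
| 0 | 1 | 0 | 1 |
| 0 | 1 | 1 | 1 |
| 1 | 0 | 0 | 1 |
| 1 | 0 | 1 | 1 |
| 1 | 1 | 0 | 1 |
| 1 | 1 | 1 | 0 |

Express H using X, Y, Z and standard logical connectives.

H(X, Y, Z) = NOT ((X AND Y) AND Z)

The output is 0 only when every input is 1 — NAND of all inputs.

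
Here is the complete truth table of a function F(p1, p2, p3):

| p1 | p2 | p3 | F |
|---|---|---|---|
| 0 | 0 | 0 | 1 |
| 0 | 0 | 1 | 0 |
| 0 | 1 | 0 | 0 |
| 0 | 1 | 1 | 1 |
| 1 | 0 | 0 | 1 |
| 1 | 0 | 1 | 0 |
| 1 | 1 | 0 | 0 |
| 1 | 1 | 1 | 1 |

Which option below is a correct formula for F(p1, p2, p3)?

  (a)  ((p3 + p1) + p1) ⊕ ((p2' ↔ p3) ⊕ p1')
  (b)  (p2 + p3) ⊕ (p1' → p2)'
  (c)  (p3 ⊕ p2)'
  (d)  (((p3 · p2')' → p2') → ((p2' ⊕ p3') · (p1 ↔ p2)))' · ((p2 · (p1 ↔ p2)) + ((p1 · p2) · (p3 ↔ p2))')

c

(a) fails at (0,0,1): the formula yields 1, F is 0.
(b) fails at (0,1,0): the formula yields 1, F is 0.
(d) fails at (0,1,1): the formula yields 0, F is 1.
(c) is the remaining candidate, and it agrees with F on all 8 inputs.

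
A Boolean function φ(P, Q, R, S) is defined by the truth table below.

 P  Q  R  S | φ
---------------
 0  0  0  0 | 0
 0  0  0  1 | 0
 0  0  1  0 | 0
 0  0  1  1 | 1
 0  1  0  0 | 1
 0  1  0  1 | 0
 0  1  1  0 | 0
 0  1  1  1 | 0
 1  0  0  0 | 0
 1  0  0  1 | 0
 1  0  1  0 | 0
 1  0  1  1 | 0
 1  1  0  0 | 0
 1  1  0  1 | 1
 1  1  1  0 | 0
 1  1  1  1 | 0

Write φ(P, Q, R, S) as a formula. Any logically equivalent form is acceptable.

φ(P, Q, R, S) = ((((~P & ~Q) & R) & S) | (((~P & Q) & ~R) & ~S)) | (((P & Q) & ~R) & S)

φ=1 on 3 inputs: (0,0,1,1), (0,1,0,0), (1,1,0,1). Reading each as a conjunction of literals (¬P·¬Q·R·S, ¬P·Q·¬R·¬S, P·Q·¬R·S) and taking the OR gives the canonical DNF.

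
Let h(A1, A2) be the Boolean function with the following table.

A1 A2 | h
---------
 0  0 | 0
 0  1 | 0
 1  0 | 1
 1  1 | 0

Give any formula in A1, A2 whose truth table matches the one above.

1 only at (1,0): A1 AND NOT A2.

h(A1, A2) = A1 ∧ ¬A2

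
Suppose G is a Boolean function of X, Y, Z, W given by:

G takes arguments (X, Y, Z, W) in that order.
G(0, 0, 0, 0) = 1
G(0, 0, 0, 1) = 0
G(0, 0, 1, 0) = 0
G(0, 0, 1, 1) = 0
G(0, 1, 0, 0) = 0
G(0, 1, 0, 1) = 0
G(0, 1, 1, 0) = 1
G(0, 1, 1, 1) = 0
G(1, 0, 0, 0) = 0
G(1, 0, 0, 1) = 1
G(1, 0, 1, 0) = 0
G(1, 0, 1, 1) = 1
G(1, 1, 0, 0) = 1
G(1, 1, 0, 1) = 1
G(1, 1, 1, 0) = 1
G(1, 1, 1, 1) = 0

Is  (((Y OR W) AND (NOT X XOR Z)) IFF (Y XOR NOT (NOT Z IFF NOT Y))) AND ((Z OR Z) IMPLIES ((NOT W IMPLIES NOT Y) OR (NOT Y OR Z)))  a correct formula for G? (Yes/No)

No

Check the formula against G row by row:
  X=0, Y=0, Z=0, W=0: formula gives 1, G = 1 ✓
  X=0, Y=0, Z=0, W=1: formula gives 0, G = 0 ✓
  X=0, Y=0, Z=1, W=0: formula gives 0, G = 0 ✓
  X=0, Y=0, Z=1, W=1: formula gives 0, G = 0 ✓
  …
  X=0, Y=1, Z=1, W=0: formula gives 0, but G = 1 ✗
A single disagreement suffices: at (0,1,1,0) they differ, so the formula does not compute G.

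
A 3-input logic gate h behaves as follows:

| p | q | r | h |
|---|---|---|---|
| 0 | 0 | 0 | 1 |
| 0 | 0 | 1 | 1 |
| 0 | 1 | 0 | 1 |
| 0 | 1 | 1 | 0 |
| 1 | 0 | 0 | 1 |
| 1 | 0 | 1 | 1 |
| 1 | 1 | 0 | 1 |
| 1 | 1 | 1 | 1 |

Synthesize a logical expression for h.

Only row (0,1,1) gives 0. So h is 1 everywhere except there — the complement of the minterm ¬p·q·r.

h(p, q, r) = ((p' · q) · r)'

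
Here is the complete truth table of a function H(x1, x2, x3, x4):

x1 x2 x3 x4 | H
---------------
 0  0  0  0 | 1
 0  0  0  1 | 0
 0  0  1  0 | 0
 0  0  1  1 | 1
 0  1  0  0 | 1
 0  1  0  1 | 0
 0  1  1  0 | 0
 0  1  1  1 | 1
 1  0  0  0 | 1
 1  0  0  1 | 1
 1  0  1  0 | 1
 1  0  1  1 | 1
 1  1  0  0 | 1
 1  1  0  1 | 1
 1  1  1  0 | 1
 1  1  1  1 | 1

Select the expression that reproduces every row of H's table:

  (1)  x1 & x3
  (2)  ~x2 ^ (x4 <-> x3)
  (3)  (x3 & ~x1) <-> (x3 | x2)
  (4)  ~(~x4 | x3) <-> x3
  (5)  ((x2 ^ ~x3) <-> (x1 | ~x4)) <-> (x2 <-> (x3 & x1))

5

(1) fails at (0,0,0,0): the formula yields 0, H is 1.
(2) fails at (0,0,0,0): the formula yields 0, H is 1.
(3) fails at (0,0,0,1): the formula yields 1, H is 0.
(4) fails at (0,0,1,1): the formula yields 0, H is 1.
Only (5) survives; checking it on all 16 rows confirms it matches H.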